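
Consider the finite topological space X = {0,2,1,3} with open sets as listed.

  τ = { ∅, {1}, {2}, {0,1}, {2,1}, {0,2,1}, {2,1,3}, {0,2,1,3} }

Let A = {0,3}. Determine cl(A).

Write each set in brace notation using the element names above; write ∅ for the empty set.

{0,3}

X∖A={2,1}, int(X∖A)={2,1}, hence cl(A)={0,3}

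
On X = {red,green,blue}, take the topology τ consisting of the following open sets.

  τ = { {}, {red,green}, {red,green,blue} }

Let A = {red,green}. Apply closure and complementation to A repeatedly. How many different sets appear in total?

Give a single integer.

complement {blue}; its interior {}; cl(A) = X∖{} = {red,green,blue}
With k = closure, c = complement:
  1. A     = {red,green}
  2. kA    = {red,green,blue}
  3. cA    = {blue}
  4. ckA   = {}
k, c of each give nothing new

4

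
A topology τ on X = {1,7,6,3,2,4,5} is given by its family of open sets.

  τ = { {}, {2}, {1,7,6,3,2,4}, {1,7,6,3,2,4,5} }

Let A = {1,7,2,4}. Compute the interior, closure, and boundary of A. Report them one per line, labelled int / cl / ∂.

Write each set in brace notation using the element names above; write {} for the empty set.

int(A) = {2}
cl(A)  = {1,7,6,3,2,4,5}
∂A     = {1,7,6,3,4,5}

U open, U⊆A: {}, {2}. int(A) = ⋃ = {2}
X∖A={6,3,5}, int(X∖A)={}, hence cl(A)={1,7,6,3,2,4,5}
∂A: remove int from cl → {1,7,6,3,4,5}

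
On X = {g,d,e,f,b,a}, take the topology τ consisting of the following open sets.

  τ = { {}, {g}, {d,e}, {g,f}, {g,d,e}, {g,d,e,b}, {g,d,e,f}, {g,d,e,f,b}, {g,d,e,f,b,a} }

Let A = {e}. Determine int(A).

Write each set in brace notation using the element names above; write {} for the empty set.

{}

interior: largest open inside A is {} (from {})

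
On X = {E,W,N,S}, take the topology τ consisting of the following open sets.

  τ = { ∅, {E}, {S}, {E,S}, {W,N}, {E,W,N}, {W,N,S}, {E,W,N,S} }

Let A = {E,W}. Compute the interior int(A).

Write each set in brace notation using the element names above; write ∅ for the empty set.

{E}

interior: largest open inside A is {E} (from ∅, {E})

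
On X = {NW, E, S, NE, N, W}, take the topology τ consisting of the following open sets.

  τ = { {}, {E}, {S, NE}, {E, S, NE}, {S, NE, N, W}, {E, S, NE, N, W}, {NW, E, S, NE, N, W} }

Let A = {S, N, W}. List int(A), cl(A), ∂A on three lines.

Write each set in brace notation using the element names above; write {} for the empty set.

open subsets of A: {}; so int(A) = {}
closure: X∖int(X∖A) = X∖{E} = {NW, S, NE, N, W}
∂A = {NW, S, NE, N, W} minus {} = {NW, S, NE, N, W}

int(A) = {}
cl(A)  = {NW, S, NE, N, W}
∂A     = {NW, S, NE, N, W}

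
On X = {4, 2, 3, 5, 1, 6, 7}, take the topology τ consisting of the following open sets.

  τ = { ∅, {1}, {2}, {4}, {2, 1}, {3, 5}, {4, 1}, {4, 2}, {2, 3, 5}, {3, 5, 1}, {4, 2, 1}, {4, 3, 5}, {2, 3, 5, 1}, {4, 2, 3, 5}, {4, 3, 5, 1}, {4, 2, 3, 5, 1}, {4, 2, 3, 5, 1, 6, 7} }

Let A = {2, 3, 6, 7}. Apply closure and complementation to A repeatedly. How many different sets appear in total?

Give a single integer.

X∖A={4, 5, 1}, int(X∖A)={4, 1}, hence cl(A)={2, 3, 5, 6, 7}
Orbit (k=closure, c=complement):
  1. A     = {2, 3, 6, 7}
  2. kA    = {2, 3, 5, 6, 7}
  3. cA    = {4, 5, 1}
  4. ckA   = {4, 1}
  5. kcA   = {4, 3, 5, 1, 6, 7}
  6. kckA  = {4, 1, 6, 7}
  7. ckcA  = {2}
  8. ckckA = {2, 3, 5}
  9. kckcA = {2, 6, 7}
  10. ckckcA = {4, 3, 5, 1}
(closed under both — stop)

10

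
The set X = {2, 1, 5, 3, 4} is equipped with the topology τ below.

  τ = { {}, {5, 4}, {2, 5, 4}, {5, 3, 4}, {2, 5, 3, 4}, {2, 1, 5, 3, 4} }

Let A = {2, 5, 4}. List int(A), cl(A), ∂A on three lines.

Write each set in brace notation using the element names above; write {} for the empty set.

int(A) = {2, 5, 4}
cl(A)  = {2, 1, 5, 3, 4}
∂A     = {1, 3}

opens ⊆ A: {}, {5, 4}, {2, 5, 4}; union → int = {2, 5, 4}
complement {1, 3}; its interior {}; cl(A) = X∖{} = {2, 1, 5, 3, 4}
boundary = {2, 1, 5, 3, 4} ∖ {2, 5, 4} = {1, 3}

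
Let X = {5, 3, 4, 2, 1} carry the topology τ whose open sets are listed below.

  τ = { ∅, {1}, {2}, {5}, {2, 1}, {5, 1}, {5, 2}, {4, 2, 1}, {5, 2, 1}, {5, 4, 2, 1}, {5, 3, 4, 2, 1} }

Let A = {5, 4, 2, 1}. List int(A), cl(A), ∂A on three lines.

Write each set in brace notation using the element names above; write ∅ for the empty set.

opens ⊆ A: ∅, {2}, {5}, {1}, {2, 1}, {5, 1}, {5, 2}, {5, 2, 1}, {4, 2, 1}, {5, 4, 2, 1}; union → int = {5, 4, 2, 1}
complement {3}; its interior ∅; cl(A) = X∖∅ = {5, 3, 4, 2, 1}
boundary = {5, 3, 4, 2, 1} ∖ {5, 4, 2, 1} = {3}

int(A) = {5, 4, 2, 1}
cl(A)  = {5, 3, 4, 2, 1}
∂A     = {3}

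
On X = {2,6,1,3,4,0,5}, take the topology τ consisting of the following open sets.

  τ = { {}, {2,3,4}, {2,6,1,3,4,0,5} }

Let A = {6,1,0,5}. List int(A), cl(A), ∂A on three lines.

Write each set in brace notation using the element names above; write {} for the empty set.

opens ⊆ A: {}; union → int = {}
complement {2,3,4}; its interior {2,3,4}; cl(A) = X∖{2,3,4} = {6,1,0,5}
boundary = {6,1,0,5} ∖ {} = {6,1,0,5}

int(A) = {}
cl(A)  = {6,1,0,5}
∂A     = {6,1,0,5}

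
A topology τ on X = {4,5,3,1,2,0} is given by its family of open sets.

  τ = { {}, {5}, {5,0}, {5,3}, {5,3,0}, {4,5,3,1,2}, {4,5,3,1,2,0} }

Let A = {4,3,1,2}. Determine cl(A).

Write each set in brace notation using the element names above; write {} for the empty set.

{4,3,1,2}

complement {5,0}; its interior {5,0}; cl(A) = X∖{5,0} = {4,3,1,2}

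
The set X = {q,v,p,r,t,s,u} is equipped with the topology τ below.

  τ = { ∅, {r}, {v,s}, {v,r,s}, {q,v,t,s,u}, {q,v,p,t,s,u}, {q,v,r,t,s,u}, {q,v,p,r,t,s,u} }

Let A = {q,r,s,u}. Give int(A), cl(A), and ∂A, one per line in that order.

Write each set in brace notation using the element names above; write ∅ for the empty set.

U open, U⊆A: ∅, {r}. int(A) = ⋃ = {r}
X∖A={v,p,t}, int(X∖A)=∅, hence cl(A)={q,v,p,r,t,s,u}
∂A: remove int from cl → {q,v,p,t,s,u}

int(A) = {r}
cl(A)  = {q,v,p,r,t,s,u}
∂A     = {q,v,p,t,s,u}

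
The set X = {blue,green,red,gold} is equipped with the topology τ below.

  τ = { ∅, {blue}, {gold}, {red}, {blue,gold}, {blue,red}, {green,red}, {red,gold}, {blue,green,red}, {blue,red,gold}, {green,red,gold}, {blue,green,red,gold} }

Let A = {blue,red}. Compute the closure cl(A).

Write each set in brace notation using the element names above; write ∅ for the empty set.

{blue,green,red}

complement {green,gold}; its interior {gold}; cl(A) = X∖{gold} = {blue,green,red}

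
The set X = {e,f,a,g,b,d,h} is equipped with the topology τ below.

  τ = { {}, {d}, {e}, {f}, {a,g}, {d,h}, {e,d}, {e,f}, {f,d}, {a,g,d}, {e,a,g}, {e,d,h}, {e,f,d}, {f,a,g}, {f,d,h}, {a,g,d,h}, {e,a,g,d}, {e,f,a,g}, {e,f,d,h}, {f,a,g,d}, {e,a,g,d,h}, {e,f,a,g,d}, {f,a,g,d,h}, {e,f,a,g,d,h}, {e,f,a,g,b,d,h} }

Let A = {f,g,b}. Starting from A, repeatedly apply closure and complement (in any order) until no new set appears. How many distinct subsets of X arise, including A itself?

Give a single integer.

10

cl via duality: int({e,a,d,h}) = {e,d,h}, so X∖{e,d,h} = {f,a,g,b}
Write k for closure, c for complement:
  1. A     = {f,g,b}
  2. kA    = {f,a,g,b}
  3. cA    = {e,a,d,h}
  4. ckA   = {e,d,h}
  5. kcA   = {e,a,g,b,d,h}
  6. kckA  = {e,b,d,h}
  7. ckcA  = {f}
  8. ckckA = {f,a,g}
  9. kckcA = {f,b}
  10. ckckcA = {e,a,g,d,h}
applying k or c yields no new set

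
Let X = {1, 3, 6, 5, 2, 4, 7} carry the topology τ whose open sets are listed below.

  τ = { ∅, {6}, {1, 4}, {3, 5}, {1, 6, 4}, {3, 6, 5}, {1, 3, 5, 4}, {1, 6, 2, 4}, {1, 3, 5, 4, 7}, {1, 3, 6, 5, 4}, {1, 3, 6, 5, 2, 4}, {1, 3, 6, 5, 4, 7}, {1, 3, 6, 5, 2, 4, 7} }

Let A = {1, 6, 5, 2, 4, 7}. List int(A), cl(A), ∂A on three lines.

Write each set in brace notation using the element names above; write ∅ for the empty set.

int(A) = {1, 6, 2, 4}
cl(A)  = {1, 3, 6, 5, 2, 4, 7}
∂A     = {3, 5, 7}

open subsets of A: ∅, {6}, {1, 4}, {1, 6, 4}, {1, 6, 2, 4}; so int(A) = {1, 6, 2, 4}
closure: X∖int(X∖A) = X∖∅ = {1, 3, 6, 5, 2, 4, 7}
∂A = {1, 3, 6, 5, 2, 4, 7} minus {1, 6, 2, 4} = {3, 5, 7}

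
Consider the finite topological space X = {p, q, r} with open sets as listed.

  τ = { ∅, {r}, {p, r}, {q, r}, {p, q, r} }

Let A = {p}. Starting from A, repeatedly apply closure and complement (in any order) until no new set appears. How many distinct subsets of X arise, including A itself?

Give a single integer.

complement {q, r}; its interior {q, r}; cl(A) = X∖{q, r} = {p}
With k = closure, c = complement:
  1. A     = {p}
  2. cA    = {q, r}
  3. kcA   = {p, q, r}
  4. ckcA  = ∅
k, c of each give nothing new

4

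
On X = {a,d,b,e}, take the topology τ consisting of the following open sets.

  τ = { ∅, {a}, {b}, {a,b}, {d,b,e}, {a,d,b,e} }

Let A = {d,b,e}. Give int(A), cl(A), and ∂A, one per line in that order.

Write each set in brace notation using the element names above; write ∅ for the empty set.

int(A) = {d,b,e}
cl(A)  = {d,b,e}
∂A     = ∅

interior: largest open inside A is {d,b,e} (from ∅, {b}, {d,b,e})
cl via duality: int({a}) = {a}, so X∖{a} = {d,b,e}
cl∖int = ∅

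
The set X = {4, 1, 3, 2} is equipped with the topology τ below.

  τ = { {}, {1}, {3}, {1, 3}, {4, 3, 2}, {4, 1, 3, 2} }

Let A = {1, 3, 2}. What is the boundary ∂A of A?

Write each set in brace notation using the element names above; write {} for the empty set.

{4, 2}

open subsets of A: {}, {3}, {1}, {1, 3}; so int(A) = {1, 3}
closure: X∖int(X∖A) = X∖{} = {4, 1, 3, 2}
∂A = {4, 1, 3, 2} minus {1, 3} = {4, 2}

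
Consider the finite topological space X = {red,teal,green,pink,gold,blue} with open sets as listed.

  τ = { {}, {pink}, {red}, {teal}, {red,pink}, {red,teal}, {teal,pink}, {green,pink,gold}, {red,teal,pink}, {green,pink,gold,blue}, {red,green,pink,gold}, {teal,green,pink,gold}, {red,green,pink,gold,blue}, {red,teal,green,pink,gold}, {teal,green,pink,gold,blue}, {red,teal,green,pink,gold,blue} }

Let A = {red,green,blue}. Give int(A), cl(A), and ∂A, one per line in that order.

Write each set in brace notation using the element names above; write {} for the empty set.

int(A) = {red}
cl(A)  = {red,green,gold,blue}
∂A     = {green,gold,blue}

opens ⊆ A: {}, {red}; union → int = {red}
complement {teal,pink,gold}; its interior {teal,pink}; cl(A) = X∖{teal,pink} = {red,green,gold,blue}
boundary = {red,green,gold,blue} ∖ {red} = {green,gold,blue}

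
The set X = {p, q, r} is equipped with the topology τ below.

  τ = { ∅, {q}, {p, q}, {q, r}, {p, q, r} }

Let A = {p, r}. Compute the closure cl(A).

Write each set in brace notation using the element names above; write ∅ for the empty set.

{p, r}

closure: X∖int(X∖A) = X∖{q} = {p, r}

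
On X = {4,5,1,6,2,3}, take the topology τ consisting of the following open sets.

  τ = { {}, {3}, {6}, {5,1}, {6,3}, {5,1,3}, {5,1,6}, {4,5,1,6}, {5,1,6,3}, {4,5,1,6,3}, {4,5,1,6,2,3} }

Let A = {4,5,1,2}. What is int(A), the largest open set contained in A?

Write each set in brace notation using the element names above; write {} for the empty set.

{5,1}

U open, U⊆A: {}, {5,1}. int(A) = ⋃ = {5,1}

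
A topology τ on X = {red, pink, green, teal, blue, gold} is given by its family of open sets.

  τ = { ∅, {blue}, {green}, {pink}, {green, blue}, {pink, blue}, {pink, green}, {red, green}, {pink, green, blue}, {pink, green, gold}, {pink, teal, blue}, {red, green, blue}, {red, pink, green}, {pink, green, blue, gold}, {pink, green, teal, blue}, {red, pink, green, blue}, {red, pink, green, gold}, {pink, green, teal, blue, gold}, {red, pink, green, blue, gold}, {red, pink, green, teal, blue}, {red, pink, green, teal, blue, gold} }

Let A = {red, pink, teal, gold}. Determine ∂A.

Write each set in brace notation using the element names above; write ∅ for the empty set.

U open, U⊆A: ∅, {pink}. int(A) = ⋃ = {pink}
X∖A={green, blue}, int(X∖A)={green, blue}, hence cl(A)={red, pink, teal, gold}
∂A: remove int from cl → {red, teal, gold}

{red, teal, gold}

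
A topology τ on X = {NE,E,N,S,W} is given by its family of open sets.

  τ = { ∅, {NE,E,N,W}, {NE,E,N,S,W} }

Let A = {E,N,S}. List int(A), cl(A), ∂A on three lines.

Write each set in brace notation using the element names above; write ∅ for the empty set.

opens ⊆ A: ∅; union → int = ∅
complement {NE,W}; its interior ∅; cl(A) = X∖∅ = {NE,E,N,S,W}
boundary = {NE,E,N,S,W} ∖ ∅ = {NE,E,N,S,W}

int(A) = ∅
cl(A)  = {NE,E,N,S,W}
∂A     = {NE,E,N,S,W}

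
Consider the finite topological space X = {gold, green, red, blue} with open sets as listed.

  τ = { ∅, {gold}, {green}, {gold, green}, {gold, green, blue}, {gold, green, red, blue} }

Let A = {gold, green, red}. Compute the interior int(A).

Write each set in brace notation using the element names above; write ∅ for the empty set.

open subsets of A: ∅, {gold}, {green}, {gold, green}; so int(A) = {gold, green}

{gold, green}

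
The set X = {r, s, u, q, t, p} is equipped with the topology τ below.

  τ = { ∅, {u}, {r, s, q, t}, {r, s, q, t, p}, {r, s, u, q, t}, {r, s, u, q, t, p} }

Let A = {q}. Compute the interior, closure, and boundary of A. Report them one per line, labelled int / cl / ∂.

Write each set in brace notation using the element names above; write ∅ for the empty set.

opens ⊆ A: ∅; union → int = ∅
complement {r, s, u, t, p}; its interior {u}; cl(A) = X∖{u} = {r, s, q, t, p}
boundary = {r, s, q, t, p} ∖ ∅ = {r, s, q, t, p}

int(A) = ∅
cl(A)  = {r, s, q, t, p}
∂A     = {r, s, q, t, p}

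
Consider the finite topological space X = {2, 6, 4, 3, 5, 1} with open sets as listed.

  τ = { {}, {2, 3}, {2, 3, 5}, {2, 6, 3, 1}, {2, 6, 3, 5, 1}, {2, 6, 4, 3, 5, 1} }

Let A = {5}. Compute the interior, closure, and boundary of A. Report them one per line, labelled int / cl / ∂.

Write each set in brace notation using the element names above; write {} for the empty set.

int(A) = {}
cl(A)  = {4, 5}
∂A     = {4, 5}

opens ⊆ A: {}; union → int = {}
complement {2, 6, 4, 3, 1}; its interior {2, 6, 3, 1}; cl(A) = X∖{2, 6, 3, 1} = {4, 5}
boundary = {4, 5} ∖ {} = {4, 5}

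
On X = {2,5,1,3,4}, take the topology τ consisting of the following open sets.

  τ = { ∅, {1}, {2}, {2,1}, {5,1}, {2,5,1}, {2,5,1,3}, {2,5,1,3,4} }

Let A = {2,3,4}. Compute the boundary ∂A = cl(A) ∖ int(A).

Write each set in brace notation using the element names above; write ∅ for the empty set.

{3,4}

U open, U⊆A: ∅, {2}. int(A) = ⋃ = {2}
X∖A={5,1}, int(X∖A)={5,1}, hence cl(A)={2,3,4}
∂A: remove int from cl → {3,4}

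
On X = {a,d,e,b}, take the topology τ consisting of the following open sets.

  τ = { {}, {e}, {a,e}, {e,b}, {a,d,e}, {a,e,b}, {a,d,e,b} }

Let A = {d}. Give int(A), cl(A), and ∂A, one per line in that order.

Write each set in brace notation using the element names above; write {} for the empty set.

int(A) = {}
cl(A)  = {d}
∂A     = {d}

open subsets of A: {}; so int(A) = {}
closure: X∖int(X∖A) = X∖{a,e,b} = {d}
∂A = {d} minus {} = {d}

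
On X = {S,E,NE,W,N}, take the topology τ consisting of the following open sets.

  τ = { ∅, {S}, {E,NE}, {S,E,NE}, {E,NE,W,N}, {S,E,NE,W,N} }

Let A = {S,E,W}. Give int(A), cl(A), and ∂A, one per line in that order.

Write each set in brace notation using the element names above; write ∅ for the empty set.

U open, U⊆A: ∅, {S}. int(A) = ⋃ = {S}
X∖A={NE,N}, int(X∖A)=∅, hence cl(A)={S,E,NE,W,N}
∂A: remove int from cl → {E,NE,W,N}

int(A) = {S}
cl(A)  = {S,E,NE,W,N}
∂A     = {E,NE,W,N}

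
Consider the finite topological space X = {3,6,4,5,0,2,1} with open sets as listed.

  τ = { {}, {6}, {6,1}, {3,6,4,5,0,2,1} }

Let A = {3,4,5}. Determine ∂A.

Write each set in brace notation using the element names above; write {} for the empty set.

{3,4,5,0,2}

open subsets of A: {}; so int(A) = {}
closure: X∖int(X∖A) = X∖{6,1} = {3,4,5,0,2}
∂A = {3,4,5,0,2} minus {} = {3,4,5,0,2}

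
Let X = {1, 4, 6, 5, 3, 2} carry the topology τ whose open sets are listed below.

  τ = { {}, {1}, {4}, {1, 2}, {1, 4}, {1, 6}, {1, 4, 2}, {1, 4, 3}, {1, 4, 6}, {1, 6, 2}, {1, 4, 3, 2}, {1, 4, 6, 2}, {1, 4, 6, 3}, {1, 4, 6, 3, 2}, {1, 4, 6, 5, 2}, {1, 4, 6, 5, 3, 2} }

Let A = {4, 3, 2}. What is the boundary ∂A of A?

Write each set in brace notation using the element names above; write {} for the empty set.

U open, U⊆A: {}, {4}. int(A) = ⋃ = {4}
X∖A={1, 6, 5}, int(X∖A)={1, 6}, hence cl(A)={4, 5, 3, 2}
∂A: remove int from cl → {5, 3, 2}

{5, 3, 2}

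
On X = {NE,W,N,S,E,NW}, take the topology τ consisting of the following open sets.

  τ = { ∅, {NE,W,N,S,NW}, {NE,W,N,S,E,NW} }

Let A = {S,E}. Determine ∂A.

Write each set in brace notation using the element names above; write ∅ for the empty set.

opens ⊆ A: ∅; union → int = ∅
complement {NE,W,N,NW}; its interior ∅; cl(A) = X∖∅ = {NE,W,N,S,E,NW}
boundary = {NE,W,N,S,E,NW} ∖ ∅ = {NE,W,N,S,E,NW}

{NE,W,N,S,E,NW}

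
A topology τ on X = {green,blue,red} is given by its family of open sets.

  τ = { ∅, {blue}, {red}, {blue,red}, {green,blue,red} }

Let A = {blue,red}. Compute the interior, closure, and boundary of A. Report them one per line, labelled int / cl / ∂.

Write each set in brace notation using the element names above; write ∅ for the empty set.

opens ⊆ A: ∅, {red}, {blue}, {blue,red}; union → int = {blue,red}
complement {green}; its interior ∅; cl(A) = X∖∅ = {green,blue,red}
boundary = {green,blue,red} ∖ {blue,red} = {green}

int(A) = {blue,red}
cl(A)  = {green,blue,red}
∂A     = {green}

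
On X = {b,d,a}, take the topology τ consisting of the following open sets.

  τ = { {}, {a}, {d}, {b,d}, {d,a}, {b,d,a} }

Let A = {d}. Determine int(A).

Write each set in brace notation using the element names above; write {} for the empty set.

{d}

U open, U⊆A: {}, {d}. int(A) = ⋃ = {d}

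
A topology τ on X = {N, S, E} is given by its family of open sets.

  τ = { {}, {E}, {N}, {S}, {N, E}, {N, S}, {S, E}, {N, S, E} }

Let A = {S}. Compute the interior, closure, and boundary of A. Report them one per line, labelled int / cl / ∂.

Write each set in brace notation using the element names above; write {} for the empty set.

int(A) = {S}
cl(A)  = {S}
∂A     = {}

opens ⊆ A: {}, {S}; union → int = {S}
complement {N, E}; its interior {N, E}; cl(A) = X∖{N, E} = {S}
boundary = {S} ∖ {S} = {}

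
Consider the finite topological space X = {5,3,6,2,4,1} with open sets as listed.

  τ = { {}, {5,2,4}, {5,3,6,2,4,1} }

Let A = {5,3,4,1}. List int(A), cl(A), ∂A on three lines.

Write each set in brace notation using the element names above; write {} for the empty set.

interior: largest open inside A is {} (from {})
cl via duality: int({6,2}) = {}, so X∖{} = {5,3,6,2,4,1}
cl∖int = {5,3,6,2,4,1}

int(A) = {}
cl(A)  = {5,3,6,2,4,1}
∂A     = {5,3,6,2,4,1}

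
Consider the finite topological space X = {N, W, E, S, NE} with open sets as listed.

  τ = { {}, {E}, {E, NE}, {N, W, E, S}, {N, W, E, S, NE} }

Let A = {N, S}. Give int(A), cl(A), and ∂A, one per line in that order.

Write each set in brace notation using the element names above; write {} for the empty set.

int(A) = {}
cl(A)  = {N, W, S}
∂A     = {N, W, S}

opens ⊆ A: {}; union → int = {}
complement {W, E, NE}; its interior {E, NE}; cl(A) = X∖{E, NE} = {N, W, S}
boundary = {N, W, S} ∖ {} = {N, W, S}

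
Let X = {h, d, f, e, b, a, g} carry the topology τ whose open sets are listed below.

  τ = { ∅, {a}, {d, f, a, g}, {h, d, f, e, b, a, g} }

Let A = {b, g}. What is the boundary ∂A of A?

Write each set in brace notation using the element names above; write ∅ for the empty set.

{h, d, f, e, b, g}

opens ⊆ A: ∅; union → int = ∅
complement {h, d, f, e, a}; its interior {a}; cl(A) = X∖{a} = {h, d, f, e, b, g}
boundary = {h, d, f, e, b, g} ∖ ∅ = {h, d, f, e, b, g}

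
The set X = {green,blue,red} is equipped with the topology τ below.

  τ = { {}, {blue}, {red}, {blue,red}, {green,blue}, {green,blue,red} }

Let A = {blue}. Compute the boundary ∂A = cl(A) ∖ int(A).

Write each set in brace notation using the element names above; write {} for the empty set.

opens ⊆ A: {}, {blue}; union → int = {blue}
complement {green,red}; its interior {red}; cl(A) = X∖{red} = {green,blue}
boundary = {green,blue} ∖ {blue} = {green}

{green}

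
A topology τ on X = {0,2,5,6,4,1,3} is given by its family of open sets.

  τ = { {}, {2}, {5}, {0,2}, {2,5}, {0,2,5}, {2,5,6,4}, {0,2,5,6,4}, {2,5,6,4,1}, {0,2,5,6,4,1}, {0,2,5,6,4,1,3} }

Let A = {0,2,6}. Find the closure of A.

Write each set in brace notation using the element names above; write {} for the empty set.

complement {5,4,1,3}; its interior {5}; cl(A) = X∖{5} = {0,2,6,4,1,3}

{0,2,6,4,1,3}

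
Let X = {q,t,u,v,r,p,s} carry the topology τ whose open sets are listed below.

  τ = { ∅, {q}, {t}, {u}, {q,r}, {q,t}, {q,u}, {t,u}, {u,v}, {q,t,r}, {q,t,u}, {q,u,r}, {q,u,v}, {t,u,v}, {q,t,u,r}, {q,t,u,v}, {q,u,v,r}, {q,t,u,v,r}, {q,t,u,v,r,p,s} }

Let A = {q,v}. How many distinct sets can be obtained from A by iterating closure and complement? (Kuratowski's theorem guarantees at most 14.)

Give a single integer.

X∖A={t,u,r,p,s}, int(X∖A)={t,u}, hence cl(A)={q,v,r,p,s}
Orbit (k=closure, c=complement):
  1. A     = {q,v}
  2. kA    = {q,v,r,p,s}
  3. cA    = {t,u,r,p,s}
  4. ckA   = {t,u}
  5. kcA   = {t,u,v,r,p,s}
  6. kckA  = {t,u,v,p,s}
  7. ckcA  = {q}
  8. ckckA = {q,r}
  9. kckcA = {q,r,p,s}
  10. ckckcA = {t,u,v}
(closed under both — stop)

10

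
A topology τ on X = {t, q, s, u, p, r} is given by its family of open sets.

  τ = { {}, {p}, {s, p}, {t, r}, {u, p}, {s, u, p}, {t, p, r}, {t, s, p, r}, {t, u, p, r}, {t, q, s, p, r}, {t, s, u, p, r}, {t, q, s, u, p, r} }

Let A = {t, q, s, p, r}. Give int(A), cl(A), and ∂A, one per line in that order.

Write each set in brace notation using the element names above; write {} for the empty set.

U open, U⊆A: {}, {p}, {s, p}, {t, r}, {t, p, r}, {t, s, p, r}, {t, q, s, p, r}. int(A) = ⋃ = {t, q, s, p, r}
X∖A={u}, int(X∖A)={}, hence cl(A)={t, q, s, u, p, r}
∂A: remove int from cl → {u}

int(A) = {t, q, s, p, r}
cl(A)  = {t, q, s, u, p, r}
∂A     = {u}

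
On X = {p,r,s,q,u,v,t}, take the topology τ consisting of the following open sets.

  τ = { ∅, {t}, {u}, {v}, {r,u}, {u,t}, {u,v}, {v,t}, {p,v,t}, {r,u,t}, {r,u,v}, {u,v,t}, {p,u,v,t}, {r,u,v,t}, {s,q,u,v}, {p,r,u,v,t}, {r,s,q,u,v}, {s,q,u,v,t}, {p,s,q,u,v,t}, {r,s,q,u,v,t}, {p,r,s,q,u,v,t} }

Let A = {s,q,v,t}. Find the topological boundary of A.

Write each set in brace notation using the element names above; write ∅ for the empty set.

U open, U⊆A: ∅, {t}, {v}, {v,t}. int(A) = ⋃ = {v,t}
X∖A={p,r,u}, int(X∖A)={r,u}, hence cl(A)={p,s,q,v,t}
∂A: remove int from cl → {p,s,q}

{p,s,q}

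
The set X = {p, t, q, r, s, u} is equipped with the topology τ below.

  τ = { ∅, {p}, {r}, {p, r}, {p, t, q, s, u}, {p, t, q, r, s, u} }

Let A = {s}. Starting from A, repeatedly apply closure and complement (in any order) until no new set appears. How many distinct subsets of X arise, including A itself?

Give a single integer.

cl via duality: int({p, t, q, r, u}) = {p, r}, so X∖{p, r} = {t, q, s, u}
Write k for closure, c for complement:
  1. A     = {s}
  2. kA    = {t, q, s, u}
  3. cA    = {p, t, q, r, u}
  4. ckA   = {p, r}
  5. kcA   = {p, t, q, r, s, u}
  6. ckcA  = ∅
applying k or c yields no new set

6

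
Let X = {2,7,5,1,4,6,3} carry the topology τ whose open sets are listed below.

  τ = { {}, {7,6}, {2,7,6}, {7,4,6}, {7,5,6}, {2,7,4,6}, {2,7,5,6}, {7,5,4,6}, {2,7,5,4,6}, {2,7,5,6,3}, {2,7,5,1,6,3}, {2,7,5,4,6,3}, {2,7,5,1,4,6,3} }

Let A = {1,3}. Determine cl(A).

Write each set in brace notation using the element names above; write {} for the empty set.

complement {2,7,5,4,6}; its interior {2,7,5,4,6}; cl(A) = X∖{2,7,5,4,6} = {1,3}

{1,3}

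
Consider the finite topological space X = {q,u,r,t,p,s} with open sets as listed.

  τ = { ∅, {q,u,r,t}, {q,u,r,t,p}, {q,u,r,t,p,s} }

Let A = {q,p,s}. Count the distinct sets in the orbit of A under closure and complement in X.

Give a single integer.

4

complement {u,r,t}; its interior ∅; cl(A) = X∖∅ = {q,u,r,t,p,s}
With k = closure, c = complement:
  1. A     = {q,p,s}
  2. kA    = {q,u,r,t,p,s}
  3. cA    = {u,r,t}
  4. ckA   = ∅
k, c of each give nothing new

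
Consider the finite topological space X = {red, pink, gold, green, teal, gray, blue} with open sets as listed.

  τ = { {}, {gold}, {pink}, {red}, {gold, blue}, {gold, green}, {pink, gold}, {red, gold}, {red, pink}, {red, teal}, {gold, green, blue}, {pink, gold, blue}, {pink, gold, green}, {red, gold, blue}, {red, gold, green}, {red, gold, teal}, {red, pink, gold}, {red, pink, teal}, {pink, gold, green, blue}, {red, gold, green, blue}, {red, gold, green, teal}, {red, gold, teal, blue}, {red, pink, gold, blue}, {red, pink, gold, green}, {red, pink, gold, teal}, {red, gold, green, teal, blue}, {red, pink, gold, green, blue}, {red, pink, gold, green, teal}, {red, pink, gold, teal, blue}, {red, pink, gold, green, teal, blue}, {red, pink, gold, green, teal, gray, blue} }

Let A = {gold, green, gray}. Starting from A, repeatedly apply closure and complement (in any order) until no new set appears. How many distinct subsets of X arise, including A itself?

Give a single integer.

8

closure: X∖int(X∖A) = X∖{red, pink, teal} = {gold, green, gray, blue}
Let k=closure and c=complement:
  1. A     = {gold, green, gray}
  2. kA    = {gold, green, gray, blue}
  3. cA    = {red, pink, teal, blue}
  4. ckA   = {red, pink, teal}
  5. kcA   = {red, pink, teal, gray, blue}
  6. kckA  = {red, pink, teal, gray}
  7. ckcA  = {gold, green}
  8. ckckA = {gold, green, blue}
— saturated at 8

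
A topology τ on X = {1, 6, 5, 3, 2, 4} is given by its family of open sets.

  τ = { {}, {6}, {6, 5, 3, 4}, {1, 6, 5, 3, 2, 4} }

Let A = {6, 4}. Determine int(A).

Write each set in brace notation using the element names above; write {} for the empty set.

interior: largest open inside A is {6} (from {}, {6})

{6}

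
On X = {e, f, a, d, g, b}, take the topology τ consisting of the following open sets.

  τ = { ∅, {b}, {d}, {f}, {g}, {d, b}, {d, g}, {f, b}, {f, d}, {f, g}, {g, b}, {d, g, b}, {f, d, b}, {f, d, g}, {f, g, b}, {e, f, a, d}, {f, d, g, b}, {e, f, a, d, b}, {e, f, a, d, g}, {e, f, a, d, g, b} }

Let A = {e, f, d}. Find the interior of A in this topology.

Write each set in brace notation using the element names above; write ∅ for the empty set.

interior: largest open inside A is {f, d} (from ∅, {f}, {d}, {f, d})

{f, d}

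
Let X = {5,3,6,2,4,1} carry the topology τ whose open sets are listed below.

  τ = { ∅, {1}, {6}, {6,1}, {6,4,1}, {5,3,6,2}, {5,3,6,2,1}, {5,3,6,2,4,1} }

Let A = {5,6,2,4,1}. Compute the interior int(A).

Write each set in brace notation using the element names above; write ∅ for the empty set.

opens ⊆ A: ∅, {6}, {1}, {6,1}, {6,4,1}; union → int = {6,4,1}

{6,4,1}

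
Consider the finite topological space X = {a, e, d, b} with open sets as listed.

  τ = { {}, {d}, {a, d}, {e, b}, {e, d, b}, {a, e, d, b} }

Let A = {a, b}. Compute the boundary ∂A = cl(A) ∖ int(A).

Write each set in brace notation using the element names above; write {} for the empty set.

{a, e, b}

U open, U⊆A: {}. int(A) = ⋃ = {}
X∖A={e, d}, int(X∖A)={d}, hence cl(A)={a, e, b}
∂A: remove int from cl → {a, e, b}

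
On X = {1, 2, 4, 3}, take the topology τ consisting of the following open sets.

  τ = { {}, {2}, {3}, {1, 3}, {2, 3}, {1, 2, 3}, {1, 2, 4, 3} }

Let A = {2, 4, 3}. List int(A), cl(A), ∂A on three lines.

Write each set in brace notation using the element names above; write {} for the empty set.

interior: largest open inside A is {2, 3} (from {}, {2}, {3}, {2, 3})
cl via duality: int({1}) = {}, so X∖{} = {1, 2, 4, 3}
cl∖int = {1, 4}

int(A) = {2, 3}
cl(A)  = {1, 2, 4, 3}
∂A     = {1, 4}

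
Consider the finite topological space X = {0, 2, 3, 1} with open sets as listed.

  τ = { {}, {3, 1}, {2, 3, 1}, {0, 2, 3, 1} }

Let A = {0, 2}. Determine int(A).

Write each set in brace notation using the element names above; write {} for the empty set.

{}

interior: largest open inside A is {} (from {})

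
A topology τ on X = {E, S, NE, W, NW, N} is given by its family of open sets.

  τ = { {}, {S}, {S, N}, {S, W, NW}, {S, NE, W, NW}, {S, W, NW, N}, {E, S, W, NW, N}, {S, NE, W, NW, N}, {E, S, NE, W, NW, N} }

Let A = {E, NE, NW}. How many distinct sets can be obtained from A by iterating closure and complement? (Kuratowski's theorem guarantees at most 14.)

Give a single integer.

complement {S, W, N}; its interior {S, N}; cl(A) = X∖{S, N} = {E, NE, W, NW}
With k = closure, c = complement:
  1. A     = {E, NE, NW}
  2. kA    = {E, NE, W, NW}
  3. cA    = {S, W, N}
  4. ckA   = {S, N}
  5. kcA   = {E, S, NE, W, NW, N}
  6. ckcA  = {}
k, c of each give nothing new

6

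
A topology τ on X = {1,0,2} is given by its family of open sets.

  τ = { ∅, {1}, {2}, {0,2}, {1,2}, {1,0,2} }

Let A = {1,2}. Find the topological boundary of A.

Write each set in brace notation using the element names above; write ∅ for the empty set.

interior: largest open inside A is {1,2} (from ∅, {2}, {1}, {1,2})
cl via duality: int({0}) = ∅, so X∖∅ = {1,0,2}
cl∖int = {0}

{0}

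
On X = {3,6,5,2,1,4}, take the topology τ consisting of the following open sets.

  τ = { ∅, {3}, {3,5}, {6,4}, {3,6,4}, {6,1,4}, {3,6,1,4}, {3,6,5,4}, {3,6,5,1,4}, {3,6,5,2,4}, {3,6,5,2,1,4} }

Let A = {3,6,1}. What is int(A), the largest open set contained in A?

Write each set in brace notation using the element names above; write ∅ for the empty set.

{3}

open subsets of A: ∅, {3}; so int(A) = {3}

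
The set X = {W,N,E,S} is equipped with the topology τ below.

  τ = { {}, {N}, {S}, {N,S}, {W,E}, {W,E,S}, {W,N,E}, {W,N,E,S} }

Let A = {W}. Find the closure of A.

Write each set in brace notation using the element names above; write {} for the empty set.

{W,E}

cl via duality: int({N,E,S}) = {N,S}, so X∖{N,S} = {W,E}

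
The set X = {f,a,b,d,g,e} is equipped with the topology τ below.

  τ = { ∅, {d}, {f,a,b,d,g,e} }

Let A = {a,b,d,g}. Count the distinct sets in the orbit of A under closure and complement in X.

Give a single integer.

complement {f,e}; its interior ∅; cl(A) = X∖∅ = {f,a,b,d,g,e}
With k = closure, c = complement:
  1. A     = {a,b,d,g}
  2. kA    = {f,a,b,d,g,e}
  3. cA    = {f,e}
  4. ckA   = ∅
  5. kcA   = {f,a,b,g,e}
  6. ckcA  = {d}
k, c of each give nothing new

6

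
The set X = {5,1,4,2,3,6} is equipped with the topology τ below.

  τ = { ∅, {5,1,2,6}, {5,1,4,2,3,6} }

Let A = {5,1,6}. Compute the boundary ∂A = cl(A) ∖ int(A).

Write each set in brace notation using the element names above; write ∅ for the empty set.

{5,1,4,2,3,6}

open subsets of A: ∅; so int(A) = ∅
closure: X∖int(X∖A) = X∖∅ = {5,1,4,2,3,6}
∂A = {5,1,4,2,3,6} minus ∅ = {5,1,4,2,3,6}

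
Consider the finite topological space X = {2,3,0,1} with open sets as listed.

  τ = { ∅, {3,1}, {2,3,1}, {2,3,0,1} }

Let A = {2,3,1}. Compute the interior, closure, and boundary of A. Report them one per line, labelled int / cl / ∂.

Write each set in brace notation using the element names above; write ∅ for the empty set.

int(A) = {2,3,1}
cl(A)  = {2,3,0,1}
∂A     = {0}

opens ⊆ A: ∅, {3,1}, {2,3,1}; union → int = {2,3,1}
complement {0}; its interior ∅; cl(A) = X∖∅ = {2,3,0,1}
boundary = {2,3,0,1} ∖ {2,3,1} = {0}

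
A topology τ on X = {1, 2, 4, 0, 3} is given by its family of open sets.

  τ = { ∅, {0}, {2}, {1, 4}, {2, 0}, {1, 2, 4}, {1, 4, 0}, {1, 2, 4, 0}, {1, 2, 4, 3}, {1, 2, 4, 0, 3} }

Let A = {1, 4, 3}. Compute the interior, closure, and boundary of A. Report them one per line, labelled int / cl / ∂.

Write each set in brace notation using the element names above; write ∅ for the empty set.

U open, U⊆A: ∅, {1, 4}. int(A) = ⋃ = {1, 4}
X∖A={2, 0}, int(X∖A)={2, 0}, hence cl(A)={1, 4, 3}
∂A: remove int from cl → {3}

int(A) = {1, 4}
cl(A)  = {1, 4, 3}
∂A     = {3}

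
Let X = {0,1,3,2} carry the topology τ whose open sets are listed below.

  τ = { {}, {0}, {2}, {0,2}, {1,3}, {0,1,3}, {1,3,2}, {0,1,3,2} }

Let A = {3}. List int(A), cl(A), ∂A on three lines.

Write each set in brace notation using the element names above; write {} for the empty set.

interior: largest open inside A is {} (from {})
cl via duality: int({0,1,2}) = {0,2}, so X∖{0,2} = {1,3}
cl∖int = {1,3}

int(A) = {}
cl(A)  = {1,3}
∂A     = {1,3}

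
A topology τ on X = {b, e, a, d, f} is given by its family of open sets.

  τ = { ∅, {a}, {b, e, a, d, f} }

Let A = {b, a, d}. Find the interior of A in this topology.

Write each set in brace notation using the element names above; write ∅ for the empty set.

{a}

open subsets of A: ∅, {a}; so int(A) = {a}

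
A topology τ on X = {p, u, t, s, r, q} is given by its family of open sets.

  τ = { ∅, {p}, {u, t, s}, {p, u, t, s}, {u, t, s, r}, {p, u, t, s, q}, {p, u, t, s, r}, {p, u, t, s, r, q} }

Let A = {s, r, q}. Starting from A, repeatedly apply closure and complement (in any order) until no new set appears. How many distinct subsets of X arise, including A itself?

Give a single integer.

complement {p, u, t}; its interior {p}; cl(A) = X∖{p} = {u, t, s, r, q}
With k = closure, c = complement:
  1. A     = {s, r, q}
  2. kA    = {u, t, s, r, q}
  3. cA    = {p, u, t}
  4. ckA   = {p}
  5. kcA   = {p, u, t, s, r, q}
  6. kckA  = {p, q}
  7. ckcA  = ∅
  8. ckckA = {u, t, s, r}
k, c of each give nothing new

8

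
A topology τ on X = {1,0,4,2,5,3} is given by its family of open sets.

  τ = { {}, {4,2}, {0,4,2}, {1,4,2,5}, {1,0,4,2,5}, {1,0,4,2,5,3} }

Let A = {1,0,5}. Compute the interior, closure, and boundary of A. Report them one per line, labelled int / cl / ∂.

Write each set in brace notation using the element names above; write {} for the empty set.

int(A) = {}
cl(A)  = {1,0,5,3}
∂A     = {1,0,5,3}

open subsets of A: {}; so int(A) = {}
closure: X∖int(X∖A) = X∖{4,2} = {1,0,5,3}
∂A = {1,0,5,3} minus {} = {1,0,5,3}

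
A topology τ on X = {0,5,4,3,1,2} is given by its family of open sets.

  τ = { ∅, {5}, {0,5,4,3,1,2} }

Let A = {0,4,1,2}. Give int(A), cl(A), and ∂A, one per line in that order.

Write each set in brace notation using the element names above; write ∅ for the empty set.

U open, U⊆A: ∅. int(A) = ⋃ = ∅
X∖A={5,3}, int(X∖A)={5}, hence cl(A)={0,4,3,1,2}
∂A: remove int from cl → {0,4,3,1,2}

int(A) = ∅
cl(A)  = {0,4,3,1,2}
∂A     = {0,4,3,1,2}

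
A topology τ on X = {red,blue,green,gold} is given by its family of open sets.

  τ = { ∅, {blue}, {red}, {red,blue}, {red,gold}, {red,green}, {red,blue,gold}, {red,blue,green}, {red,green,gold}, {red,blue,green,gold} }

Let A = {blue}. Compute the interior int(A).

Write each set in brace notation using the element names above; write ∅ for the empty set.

U open, U⊆A: ∅, {blue}. int(A) = ⋃ = {blue}

{blue}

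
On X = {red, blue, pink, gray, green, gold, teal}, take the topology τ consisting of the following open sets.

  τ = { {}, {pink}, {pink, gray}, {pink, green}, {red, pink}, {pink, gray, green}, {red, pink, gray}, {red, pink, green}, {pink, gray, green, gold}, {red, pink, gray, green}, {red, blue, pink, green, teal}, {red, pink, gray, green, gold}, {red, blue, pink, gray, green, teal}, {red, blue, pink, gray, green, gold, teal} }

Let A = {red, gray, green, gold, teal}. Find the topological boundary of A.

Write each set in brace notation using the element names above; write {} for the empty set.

open subsets of A: {}; so int(A) = {}
closure: X∖int(X∖A) = X∖{pink} = {red, blue, gray, green, gold, teal}
∂A = {red, blue, gray, green, gold, teal} minus {} = {red, blue, gray, green, gold, teal}

{red, blue, gray, green, gold, teal}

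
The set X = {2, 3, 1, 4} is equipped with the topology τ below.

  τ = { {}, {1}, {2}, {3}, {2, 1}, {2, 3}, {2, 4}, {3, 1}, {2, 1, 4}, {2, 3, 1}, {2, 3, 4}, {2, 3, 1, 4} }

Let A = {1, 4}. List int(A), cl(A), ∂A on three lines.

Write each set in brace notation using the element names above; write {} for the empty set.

int(A) = {1}
cl(A)  = {1, 4}
∂A     = {4}

opens ⊆ A: {}, {1}; union → int = {1}
complement {2, 3}; its interior {2, 3}; cl(A) = X∖{2, 3} = {1, 4}
boundary = {1, 4} ∖ {1} = {4}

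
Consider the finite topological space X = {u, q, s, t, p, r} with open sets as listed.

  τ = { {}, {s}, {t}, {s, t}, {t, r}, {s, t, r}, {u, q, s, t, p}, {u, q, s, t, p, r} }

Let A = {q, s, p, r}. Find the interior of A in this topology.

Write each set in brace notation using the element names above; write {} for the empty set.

{s}

interior: largest open inside A is {s} (from {}, {s})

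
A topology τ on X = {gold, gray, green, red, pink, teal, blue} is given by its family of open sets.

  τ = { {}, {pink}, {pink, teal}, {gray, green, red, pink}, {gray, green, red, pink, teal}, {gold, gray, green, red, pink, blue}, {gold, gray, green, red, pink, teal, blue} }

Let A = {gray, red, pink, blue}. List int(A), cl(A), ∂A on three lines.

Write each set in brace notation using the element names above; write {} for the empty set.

interior: largest open inside A is {pink} (from {}, {pink})
cl via duality: int({gold, green, teal}) = {}, so X∖{} = {gold, gray, green, red, pink, teal, blue}
cl∖int = {gold, gray, green, red, teal, blue}

int(A) = {pink}
cl(A)  = {gold, gray, green, red, pink, teal, blue}
∂A     = {gold, gray, green, red, teal, blue}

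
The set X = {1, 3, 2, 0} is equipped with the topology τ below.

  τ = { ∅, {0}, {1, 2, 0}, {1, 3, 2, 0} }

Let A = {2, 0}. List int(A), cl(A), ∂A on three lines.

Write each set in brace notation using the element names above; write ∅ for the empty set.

open subsets of A: ∅, {0}; so int(A) = {0}
closure: X∖int(X∖A) = X∖∅ = {1, 3, 2, 0}
∂A = {1, 3, 2, 0} minus {0} = {1, 3, 2}

int(A) = {0}
cl(A)  = {1, 3, 2, 0}
∂A     = {1, 3, 2}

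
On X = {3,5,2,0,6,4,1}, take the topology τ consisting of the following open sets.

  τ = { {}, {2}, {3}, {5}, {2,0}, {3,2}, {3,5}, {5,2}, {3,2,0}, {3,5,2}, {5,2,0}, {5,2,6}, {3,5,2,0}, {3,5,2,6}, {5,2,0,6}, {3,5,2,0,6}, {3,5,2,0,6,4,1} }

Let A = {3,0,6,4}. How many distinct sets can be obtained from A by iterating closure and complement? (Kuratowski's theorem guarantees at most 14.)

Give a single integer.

8

X∖A={5,2,1}, int(X∖A)={5,2}, hence cl(A)={3,0,6,4,1}
Orbit (k=closure, c=complement):
  1. A     = {3,0,6,4}
  2. kA    = {3,0,6,4,1}
  3. cA    = {5,2,1}
  4. ckA   = {5,2}
  5. kcA   = {5,2,0,6,4,1}
  6. ckcA  = {3}
  7. kckcA = {3,4,1}
  8. ckckcA = {5,2,0,6}
(closed under both — stop)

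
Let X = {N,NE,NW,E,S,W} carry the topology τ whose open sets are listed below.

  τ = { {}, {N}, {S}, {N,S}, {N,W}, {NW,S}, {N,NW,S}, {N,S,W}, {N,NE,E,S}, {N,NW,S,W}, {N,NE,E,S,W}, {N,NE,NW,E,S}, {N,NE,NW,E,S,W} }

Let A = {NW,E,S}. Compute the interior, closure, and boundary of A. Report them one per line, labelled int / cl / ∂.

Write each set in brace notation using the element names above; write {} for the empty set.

int(A) = {NW,S}
cl(A)  = {NE,NW,E,S}
∂A     = {NE,E}

open subsets of A: {}, {S}, {NW,S}; so int(A) = {NW,S}
closure: X∖int(X∖A) = X∖{N,W} = {NE,NW,E,S}
∂A = {NE,NW,E,S} minus {NW,S} = {NE,E}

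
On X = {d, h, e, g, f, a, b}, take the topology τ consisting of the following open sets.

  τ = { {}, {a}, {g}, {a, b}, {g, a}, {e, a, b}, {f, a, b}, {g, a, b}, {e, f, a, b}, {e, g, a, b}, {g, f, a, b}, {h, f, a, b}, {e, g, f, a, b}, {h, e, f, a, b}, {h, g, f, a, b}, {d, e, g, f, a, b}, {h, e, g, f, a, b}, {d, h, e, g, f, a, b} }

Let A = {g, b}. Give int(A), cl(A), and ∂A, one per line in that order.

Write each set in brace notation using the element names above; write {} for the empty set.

U open, U⊆A: {}, {g}. int(A) = ⋃ = {g}
X∖A={d, h, e, f, a}, int(X∖A)={a}, hence cl(A)={d, h, e, g, f, b}
∂A: remove int from cl → {d, h, e, f, b}

int(A) = {g}
cl(A)  = {d, h, e, g, f, b}
∂A     = {d, h, e, f, b}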